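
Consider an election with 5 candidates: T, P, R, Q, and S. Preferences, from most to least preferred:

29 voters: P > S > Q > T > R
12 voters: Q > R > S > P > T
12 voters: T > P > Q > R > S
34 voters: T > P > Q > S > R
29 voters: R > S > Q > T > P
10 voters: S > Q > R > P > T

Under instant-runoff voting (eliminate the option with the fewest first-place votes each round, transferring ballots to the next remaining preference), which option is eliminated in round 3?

Round 1: T 46, P 29, R 29, Q 12, S 10. Eliminate S.
Round 2: T 46, P 29, R 29, Q 22. Eliminate Q.
Round 3: T 46, P 29, R 51. Eliminate P.

P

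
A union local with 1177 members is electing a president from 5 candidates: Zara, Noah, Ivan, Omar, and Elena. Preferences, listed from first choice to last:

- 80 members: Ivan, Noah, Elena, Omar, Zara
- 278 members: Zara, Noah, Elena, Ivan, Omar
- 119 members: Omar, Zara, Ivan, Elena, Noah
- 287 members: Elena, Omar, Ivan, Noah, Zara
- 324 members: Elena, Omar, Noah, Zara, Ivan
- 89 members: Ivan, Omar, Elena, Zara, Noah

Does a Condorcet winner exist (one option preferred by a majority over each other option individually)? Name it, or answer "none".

Elena vs Zara: 780–397 for Elena.
Elena vs Noah: 819–358 for Elena.
Elena vs Ivan: 889–288 for Elena.
Elena vs Omar: 969–208 for Elena.
Elena beats every other option head-to-head.

Elena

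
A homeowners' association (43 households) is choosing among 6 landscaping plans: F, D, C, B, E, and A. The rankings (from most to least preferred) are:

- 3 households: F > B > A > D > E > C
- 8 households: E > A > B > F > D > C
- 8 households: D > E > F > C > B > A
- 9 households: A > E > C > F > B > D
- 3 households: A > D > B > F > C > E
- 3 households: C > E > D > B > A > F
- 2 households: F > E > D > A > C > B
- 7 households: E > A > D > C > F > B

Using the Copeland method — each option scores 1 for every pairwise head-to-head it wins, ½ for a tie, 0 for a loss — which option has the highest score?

F: beats D, C, and B; loses to E and A → score 3.
D: beats C and B; loses to F, E, and A → score 2.
C: beats B; loses to F, D, E, and A → score 1.
B: loses to F, D, C, E, and A → score 0.
E: beats F, D, C, B, and A → score 5.
A: beats F, D, C, and B; loses to E → score 4.
E has the best pairwise record.

E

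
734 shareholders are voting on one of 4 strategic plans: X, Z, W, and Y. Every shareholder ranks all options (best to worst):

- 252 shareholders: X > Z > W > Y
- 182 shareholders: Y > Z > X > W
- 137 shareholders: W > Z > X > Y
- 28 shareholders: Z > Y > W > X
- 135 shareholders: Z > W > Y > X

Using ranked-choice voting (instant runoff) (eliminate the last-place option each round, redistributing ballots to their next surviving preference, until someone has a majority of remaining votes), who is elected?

Round 1: X 252, Z 163, W 137, Y 182. Eliminate W.
Round 2: X 252, Z 300, Y 182. Eliminate Y.
Round 3: X 252, Z 482. Z has a majority.

Z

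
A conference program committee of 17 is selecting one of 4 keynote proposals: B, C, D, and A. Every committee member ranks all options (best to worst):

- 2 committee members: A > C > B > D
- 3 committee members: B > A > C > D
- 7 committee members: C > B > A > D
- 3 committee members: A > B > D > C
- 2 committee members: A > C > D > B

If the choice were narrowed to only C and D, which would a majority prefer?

C

Voters preferring C to D: 14; preferring D to C: 3.
C wins the head-to-head.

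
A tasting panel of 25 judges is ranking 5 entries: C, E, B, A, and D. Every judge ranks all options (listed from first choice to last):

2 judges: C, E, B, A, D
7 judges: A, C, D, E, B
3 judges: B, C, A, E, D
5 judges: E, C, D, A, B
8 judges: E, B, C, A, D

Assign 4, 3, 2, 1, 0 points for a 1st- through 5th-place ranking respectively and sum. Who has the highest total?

C: 2·4 + 7·3 + 3·3 + 5·3 + 8·2 = 69
E: 2·3 + 7·1 + 3·1 + 5·4 + 8·4 = 68
B: 2·2 + 7·0 + 3·4 + 5·0 + 8·3 = 40
A: 2·1 + 7·4 + 3·2 + 5·1 + 8·1 = 49
D: 2·0 + 7·2 + 3·0 + 5·2 + 8·0 = 24
C has the highest Borda score (69).

C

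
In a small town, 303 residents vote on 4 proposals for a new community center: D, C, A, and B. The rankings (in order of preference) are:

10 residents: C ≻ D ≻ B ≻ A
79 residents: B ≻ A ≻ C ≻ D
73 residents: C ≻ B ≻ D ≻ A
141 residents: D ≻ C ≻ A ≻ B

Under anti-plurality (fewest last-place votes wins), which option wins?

Last-place votes: D 79, C 0, A 83, B 141.
C is ranked last by the fewest voters, so C wins.

C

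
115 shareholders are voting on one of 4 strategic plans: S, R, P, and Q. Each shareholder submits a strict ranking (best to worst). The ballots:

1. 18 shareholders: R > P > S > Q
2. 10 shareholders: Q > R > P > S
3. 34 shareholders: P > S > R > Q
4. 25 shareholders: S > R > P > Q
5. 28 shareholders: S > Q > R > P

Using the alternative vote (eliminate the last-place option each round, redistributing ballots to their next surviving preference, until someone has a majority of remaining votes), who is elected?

P

Round 1: S 53, R 18, P 34, Q 10. Eliminate Q.
Round 2: S 53, R 28, P 34. Eliminate R.
Round 3: S 53, P 62. P has a majority.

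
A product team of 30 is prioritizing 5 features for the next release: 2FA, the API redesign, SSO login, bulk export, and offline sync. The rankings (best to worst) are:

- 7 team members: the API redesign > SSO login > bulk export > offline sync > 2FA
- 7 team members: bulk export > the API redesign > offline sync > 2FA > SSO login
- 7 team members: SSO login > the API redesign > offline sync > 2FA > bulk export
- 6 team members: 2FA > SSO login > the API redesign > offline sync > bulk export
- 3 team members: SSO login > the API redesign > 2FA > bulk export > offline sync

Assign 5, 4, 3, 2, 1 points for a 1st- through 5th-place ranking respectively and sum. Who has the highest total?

the API redesign

2FA: 7·1 + 7·2 + 7·2 + 6·5 + 3·3 = 74
the API redesign: 7·5 + 7·4 + 7·4 + 6·3 + 3·4 = 121
SSO login: 7·4 + 7·1 + 7·5 + 6·4 + 3·5 = 109
bulk export: 7·3 + 7·5 + 7·1 + 6·1 + 3·2 = 75
offline sync: 7·2 + 7·3 + 7·3 + 6·2 + 3·1 = 71
the API redesign has the highest Borda score (121).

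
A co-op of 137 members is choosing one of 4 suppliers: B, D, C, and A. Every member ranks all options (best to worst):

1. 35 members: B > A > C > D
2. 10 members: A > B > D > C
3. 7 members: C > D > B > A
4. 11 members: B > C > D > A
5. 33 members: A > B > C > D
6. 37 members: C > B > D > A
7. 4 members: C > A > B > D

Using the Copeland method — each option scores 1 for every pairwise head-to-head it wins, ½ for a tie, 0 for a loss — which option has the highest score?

B

B: beats D, C, and A → score 3.
D: loses to B, C, and A → score 0.
C: beats D; loses to B and A → score 1.
A: beats D and C; loses to B → score 2.
B has the best pairwise record.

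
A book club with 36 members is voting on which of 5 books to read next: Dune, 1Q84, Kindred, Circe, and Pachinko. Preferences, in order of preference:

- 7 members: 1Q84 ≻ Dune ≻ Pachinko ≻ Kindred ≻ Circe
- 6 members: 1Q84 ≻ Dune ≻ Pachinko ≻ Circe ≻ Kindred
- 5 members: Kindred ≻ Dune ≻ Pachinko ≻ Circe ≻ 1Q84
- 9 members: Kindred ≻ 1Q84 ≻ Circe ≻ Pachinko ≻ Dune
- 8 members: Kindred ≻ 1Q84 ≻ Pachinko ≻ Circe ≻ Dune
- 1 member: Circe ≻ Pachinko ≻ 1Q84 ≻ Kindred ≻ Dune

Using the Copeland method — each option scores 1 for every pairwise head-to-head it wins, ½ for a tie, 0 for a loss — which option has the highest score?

Kindred

Dune: ties Circe and Pachinko; loses to 1Q84 and Kindred → score 1.
1Q84: beats Dune, Circe, and Pachinko; loses to Kindred → score 3.
Kindred: beats Dune, 1Q84, Circe, and Pachinko → score 4.
Circe: ties Dune; loses to 1Q84, Kindred, and Pachinko → score 0.5.
Pachinko: beats Circe; ties Dune; loses to 1Q84 and Kindred → score 1.5.
Kindred has the best pairwise record.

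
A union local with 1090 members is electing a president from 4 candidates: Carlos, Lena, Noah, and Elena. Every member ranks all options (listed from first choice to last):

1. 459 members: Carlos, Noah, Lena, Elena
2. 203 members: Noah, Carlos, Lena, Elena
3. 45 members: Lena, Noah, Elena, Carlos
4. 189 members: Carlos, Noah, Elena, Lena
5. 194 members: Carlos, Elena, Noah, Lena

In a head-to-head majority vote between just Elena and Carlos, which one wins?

Carlos

Voters preferring Elena to Carlos: 45; preferring Carlos to Elena: 1045.
Carlos wins the head-to-head.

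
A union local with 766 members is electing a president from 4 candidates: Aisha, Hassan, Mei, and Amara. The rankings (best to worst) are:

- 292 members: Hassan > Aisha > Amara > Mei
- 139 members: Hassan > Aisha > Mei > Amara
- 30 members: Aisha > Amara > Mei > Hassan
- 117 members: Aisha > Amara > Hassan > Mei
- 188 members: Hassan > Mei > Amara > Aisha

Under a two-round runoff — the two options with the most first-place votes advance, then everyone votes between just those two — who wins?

Round 1 first-place votes: Aisha 147, Hassan 619, Mei 0, Amara 0.
Hassan and Aisha advance.
Runoff: Hassan is preferred to Aisha by 619 voters; Aisha by 147.
Hassan wins the runoff.

Hassan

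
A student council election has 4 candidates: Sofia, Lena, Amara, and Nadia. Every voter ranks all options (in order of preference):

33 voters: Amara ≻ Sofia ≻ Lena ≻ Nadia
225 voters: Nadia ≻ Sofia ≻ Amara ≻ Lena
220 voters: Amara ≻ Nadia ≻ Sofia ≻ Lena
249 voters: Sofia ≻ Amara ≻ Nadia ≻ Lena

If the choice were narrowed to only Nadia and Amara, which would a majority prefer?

Voters preferring Nadia to Amara: 225; preferring Amara to Nadia: 502.
Amara wins the head-to-head.

Amara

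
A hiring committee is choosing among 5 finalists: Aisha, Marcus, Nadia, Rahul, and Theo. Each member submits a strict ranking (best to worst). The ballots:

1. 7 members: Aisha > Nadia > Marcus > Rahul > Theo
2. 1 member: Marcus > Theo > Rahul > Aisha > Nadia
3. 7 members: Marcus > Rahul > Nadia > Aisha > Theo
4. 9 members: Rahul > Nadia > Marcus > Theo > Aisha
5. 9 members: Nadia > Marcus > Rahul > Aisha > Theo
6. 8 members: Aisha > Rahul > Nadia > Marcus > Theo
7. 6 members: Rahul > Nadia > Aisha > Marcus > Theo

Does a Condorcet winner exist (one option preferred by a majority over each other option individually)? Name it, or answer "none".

Checking pairwise contests:
Marcus beats Aisha 26–21.
Nadia beats Marcus 39–8.
Rahul beats Nadia 31–16.
Marcus beats Rahul 24–23.
Aisha beats Theo 37–10.
Every option loses at least one head-to-head, so there is no Condorcet winner.

none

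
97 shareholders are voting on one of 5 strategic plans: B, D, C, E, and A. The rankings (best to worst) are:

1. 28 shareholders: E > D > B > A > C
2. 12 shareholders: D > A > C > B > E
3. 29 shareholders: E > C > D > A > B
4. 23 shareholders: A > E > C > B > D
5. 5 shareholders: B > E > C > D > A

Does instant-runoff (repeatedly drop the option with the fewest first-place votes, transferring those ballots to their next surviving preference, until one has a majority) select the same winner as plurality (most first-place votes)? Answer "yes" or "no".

yes

Instant-runoff — R1 B 5, D 12, C 0, E 57, A 23 (E winner). Winner: E.
Plurality — first-place votes: B 5, D 12, C 0, E 57, A 23. Winner: E.
The two methods agree.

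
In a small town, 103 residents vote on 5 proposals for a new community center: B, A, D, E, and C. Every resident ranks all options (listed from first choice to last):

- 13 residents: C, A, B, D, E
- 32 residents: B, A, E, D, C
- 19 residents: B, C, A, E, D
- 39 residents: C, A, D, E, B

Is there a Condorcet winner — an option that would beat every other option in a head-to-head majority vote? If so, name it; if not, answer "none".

C

C vs B: 52–51 for C.
C vs A: 71–32 for C.
C vs D: 71–32 for C.
C vs E: 71–32 for C.
C beats every other option head-to-head.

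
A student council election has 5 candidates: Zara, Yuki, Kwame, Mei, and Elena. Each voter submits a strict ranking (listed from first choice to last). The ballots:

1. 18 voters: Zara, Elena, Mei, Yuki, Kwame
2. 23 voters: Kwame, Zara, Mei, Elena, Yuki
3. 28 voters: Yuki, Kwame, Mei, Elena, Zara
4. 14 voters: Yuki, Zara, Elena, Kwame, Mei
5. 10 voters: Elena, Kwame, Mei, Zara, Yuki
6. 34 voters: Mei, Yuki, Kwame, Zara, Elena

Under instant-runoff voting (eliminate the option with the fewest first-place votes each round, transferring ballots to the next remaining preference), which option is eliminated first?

Elena

Round 1: Zara 18, Yuki 42, Kwame 23, Mei 34, Elena 10. Eliminate Elena.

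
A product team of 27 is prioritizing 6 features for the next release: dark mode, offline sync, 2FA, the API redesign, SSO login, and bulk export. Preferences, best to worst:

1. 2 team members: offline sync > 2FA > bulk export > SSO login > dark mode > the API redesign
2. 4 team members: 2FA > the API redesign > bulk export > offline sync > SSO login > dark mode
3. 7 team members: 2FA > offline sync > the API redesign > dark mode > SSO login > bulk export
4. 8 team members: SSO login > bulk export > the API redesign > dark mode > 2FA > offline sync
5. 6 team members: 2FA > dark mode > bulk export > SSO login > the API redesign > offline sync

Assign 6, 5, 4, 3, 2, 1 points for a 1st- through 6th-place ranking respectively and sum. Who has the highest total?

2FA

dark mode: 2·2 + 4·1 + 7·3 + 8·3 + 6·5 = 83
offline sync: 2·6 + 4·3 + 7·5 + 8·1 + 6·1 = 73
2FA: 2·5 + 4·6 + 7·6 + 8·2 + 6·6 = 128
the API redesign: 2·1 + 4·5 + 7·4 + 8·4 + 6·2 = 94
SSO login: 2·3 + 4·2 + 7·2 + 8·6 + 6·3 = 94
bulk export: 2·4 + 4·4 + 7·1 + 8·5 + 6·4 = 95
2FA has the highest Borda score (128).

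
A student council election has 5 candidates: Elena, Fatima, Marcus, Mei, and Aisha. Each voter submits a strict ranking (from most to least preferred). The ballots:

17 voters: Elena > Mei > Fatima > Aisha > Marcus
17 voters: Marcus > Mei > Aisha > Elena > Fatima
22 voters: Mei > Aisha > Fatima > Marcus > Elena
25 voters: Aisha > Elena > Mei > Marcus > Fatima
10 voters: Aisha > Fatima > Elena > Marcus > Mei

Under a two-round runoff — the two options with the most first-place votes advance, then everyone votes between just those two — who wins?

Round 1 first-place votes: Elena 17, Fatima 0, Marcus 17, Mei 22, Aisha 35.
Aisha and Mei advance.
Runoff: Aisha is preferred to Mei by 35 voters; Mei by 56.
Mei wins the runoff.

Mei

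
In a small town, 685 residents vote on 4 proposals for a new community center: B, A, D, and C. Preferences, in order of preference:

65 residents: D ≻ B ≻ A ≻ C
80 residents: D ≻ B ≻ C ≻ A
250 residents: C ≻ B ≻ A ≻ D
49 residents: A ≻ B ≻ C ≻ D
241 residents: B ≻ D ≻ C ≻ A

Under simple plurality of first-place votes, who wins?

First-place votes: B 241, A 49, D 145, C 250.
C has the most first-place votes.

C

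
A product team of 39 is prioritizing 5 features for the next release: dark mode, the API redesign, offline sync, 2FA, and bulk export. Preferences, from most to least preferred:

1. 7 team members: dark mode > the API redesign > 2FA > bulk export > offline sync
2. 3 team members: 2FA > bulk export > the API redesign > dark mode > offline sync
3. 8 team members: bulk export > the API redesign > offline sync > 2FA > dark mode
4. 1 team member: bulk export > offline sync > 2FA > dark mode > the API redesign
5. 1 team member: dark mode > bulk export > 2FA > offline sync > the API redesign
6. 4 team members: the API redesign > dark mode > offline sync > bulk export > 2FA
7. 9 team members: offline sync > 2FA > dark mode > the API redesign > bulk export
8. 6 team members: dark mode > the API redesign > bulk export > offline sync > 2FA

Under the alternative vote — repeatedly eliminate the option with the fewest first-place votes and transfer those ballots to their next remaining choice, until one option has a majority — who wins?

Round 1: dark mode 14, the API redesign 4, offline sync 9, 2FA 3, bulk export 9. Eliminate 2FA.
Round 2: dark mode 14, the API redesign 4, offline sync 9, bulk export 12. Eliminate the API redesign.
Round 3: dark mode 18, offline sync 9, bulk export 12. Eliminate offline sync.
Round 4: dark mode 27, bulk export 12. Dark mode has a majority.

dark mode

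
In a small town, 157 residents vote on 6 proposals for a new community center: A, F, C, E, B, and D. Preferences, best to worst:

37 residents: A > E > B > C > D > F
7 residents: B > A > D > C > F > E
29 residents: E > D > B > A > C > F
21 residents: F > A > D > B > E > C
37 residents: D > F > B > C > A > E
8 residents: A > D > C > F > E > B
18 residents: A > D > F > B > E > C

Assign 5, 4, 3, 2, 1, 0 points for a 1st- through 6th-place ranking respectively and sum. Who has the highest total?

A: 37·5 + 7·4 + 29·2 + 21·4 + 37·1 + 8·5 + 18·5 = 522
F: 37·0 + 7·1 + 29·0 + 21·5 + 37·4 + 8·2 + 18·3 = 330
C: 37·2 + 7·2 + 29·1 + 21·0 + 37·2 + 8·3 + 18·0 = 215
E: 37·4 + 7·0 + 29·5 + 21·1 + 37·0 + 8·1 + 18·1 = 340
B: 37·3 + 7·5 + 29·3 + 21·2 + 37·3 + 8·0 + 18·2 = 422
D: 37·1 + 7·3 + 29·4 + 21·3 + 37·5 + 8·4 + 18·4 = 526
D has the highest Borda score (526).

D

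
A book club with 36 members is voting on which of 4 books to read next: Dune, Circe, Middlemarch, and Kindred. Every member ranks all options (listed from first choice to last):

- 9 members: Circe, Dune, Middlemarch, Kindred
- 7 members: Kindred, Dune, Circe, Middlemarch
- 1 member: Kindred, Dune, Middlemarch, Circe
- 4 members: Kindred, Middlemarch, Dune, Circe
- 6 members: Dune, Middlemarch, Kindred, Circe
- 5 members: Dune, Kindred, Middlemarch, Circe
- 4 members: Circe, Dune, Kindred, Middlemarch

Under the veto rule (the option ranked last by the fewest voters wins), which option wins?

Last-place votes: Dune 0, Circe 16, Middlemarch 11, Kindred 9.
Dune is ranked last by the fewest voters, so Dune wins.

Dune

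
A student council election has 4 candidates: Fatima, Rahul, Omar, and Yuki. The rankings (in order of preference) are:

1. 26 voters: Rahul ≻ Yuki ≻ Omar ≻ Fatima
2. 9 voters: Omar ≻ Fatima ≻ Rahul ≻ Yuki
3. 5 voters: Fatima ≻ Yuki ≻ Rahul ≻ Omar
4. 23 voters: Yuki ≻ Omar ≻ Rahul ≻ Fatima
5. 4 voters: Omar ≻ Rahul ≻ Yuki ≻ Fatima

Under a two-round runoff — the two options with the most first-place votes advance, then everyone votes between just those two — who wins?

Round 1 first-place votes: Fatima 5, Rahul 26, Omar 13, Yuki 23.
Rahul and Yuki advance.
Runoff: Rahul is preferred to Yuki by 39 voters; Yuki by 28.
Rahul wins the runoff.

Rahul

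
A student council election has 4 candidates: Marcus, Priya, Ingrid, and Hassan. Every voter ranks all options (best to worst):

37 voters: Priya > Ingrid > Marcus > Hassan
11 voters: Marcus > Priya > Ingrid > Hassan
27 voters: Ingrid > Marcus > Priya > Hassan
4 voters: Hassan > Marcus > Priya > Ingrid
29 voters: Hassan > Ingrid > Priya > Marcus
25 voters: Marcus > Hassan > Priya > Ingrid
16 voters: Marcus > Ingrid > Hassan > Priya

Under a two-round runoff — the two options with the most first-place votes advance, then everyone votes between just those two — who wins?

Marcus

Round 1 first-place votes: Marcus 52, Priya 37, Ingrid 27, Hassan 33.
Marcus and Priya advance.
Runoff: Marcus is preferred to Priya by 83 voters; Priya by 66.
Marcus wins the runoff.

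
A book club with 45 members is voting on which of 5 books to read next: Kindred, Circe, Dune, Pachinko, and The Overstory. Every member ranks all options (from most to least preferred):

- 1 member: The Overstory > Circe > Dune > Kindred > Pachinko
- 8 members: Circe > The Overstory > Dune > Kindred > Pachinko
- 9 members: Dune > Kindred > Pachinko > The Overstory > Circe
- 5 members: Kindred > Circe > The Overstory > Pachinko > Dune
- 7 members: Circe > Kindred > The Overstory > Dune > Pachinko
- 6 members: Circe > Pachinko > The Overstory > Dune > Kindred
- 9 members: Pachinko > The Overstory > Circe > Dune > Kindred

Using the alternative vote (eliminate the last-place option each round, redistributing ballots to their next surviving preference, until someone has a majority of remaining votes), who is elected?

Circe

Round 1: Kindred 5, Circe 21, Dune 9, Pachinko 9, The Overstory 1. Eliminate The Overstory.
Round 2: Kindred 5, Circe 22, Dune 9, Pachinko 9. Eliminate Kindred.
Round 3: Circe 27, Dune 9, Pachinko 9. Circe has a majority.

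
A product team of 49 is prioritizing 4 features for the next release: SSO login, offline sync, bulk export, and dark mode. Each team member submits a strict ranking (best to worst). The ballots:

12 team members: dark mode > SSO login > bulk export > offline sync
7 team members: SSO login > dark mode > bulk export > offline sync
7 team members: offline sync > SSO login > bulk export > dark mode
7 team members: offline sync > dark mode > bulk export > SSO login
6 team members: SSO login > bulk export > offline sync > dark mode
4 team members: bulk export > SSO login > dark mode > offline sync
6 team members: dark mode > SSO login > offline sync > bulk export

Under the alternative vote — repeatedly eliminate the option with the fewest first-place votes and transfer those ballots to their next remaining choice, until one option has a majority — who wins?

dark mode

Round 1: SSO login 13, offline sync 14, bulk export 4, dark mode 18. Eliminate bulk export.
Round 2: SSO login 17, offline sync 14, dark mode 18. Eliminate offline sync.
Round 3: SSO login 24, dark mode 25. Dark mode has a majority.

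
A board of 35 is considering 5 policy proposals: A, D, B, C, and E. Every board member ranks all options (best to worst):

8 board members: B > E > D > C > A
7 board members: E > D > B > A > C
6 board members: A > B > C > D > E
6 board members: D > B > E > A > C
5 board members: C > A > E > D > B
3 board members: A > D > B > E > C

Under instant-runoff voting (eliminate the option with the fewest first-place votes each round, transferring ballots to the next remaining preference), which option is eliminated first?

C

Round 1: A 9, D 6, B 8, C 5, E 7. Eliminate C.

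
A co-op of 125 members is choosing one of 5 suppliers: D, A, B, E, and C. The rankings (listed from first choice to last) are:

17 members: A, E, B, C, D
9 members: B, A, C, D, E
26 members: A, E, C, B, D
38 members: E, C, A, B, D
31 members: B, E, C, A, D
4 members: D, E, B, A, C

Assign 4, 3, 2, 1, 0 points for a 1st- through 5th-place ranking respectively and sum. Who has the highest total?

D: 17·0 + 9·1 + 26·0 + 38·0 + 31·0 + 4·4 = 25
A: 17·4 + 9·3 + 26·4 + 38·2 + 31·1 + 4·1 = 310
B: 17·2 + 9·4 + 26·1 + 38·1 + 31·4 + 4·2 = 266
E: 17·3 + 9·0 + 26·3 + 38·4 + 31·3 + 4·3 = 386
C: 17·1 + 9·2 + 26·2 + 38·3 + 31·2 + 4·0 = 263
E has the highest Borda score (386).

E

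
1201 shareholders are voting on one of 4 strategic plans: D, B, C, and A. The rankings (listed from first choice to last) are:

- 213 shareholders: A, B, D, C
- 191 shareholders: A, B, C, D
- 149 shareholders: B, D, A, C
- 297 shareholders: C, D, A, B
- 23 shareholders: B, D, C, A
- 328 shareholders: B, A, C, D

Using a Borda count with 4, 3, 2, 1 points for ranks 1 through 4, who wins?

A

D: 213·2 + 191·1 + 149·3 + 297·3 + 23·3 + 328·1 = 2352
B: 213·3 + 191·3 + 149·4 + 297·1 + 23·4 + 328·4 = 3509
C: 213·1 + 191·2 + 149·1 + 297·4 + 23·2 + 328·2 = 2634
A: 213·4 + 191·4 + 149·2 + 297·2 + 23·1 + 328·3 = 3515
A has the highest Borda score (3515).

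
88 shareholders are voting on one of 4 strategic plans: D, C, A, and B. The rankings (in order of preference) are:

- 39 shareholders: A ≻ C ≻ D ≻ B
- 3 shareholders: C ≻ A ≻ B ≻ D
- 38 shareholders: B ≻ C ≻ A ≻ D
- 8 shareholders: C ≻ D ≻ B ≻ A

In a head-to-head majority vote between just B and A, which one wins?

B

Voters preferring B to A: 46; preferring A to B: 42.
B wins the head-to-head.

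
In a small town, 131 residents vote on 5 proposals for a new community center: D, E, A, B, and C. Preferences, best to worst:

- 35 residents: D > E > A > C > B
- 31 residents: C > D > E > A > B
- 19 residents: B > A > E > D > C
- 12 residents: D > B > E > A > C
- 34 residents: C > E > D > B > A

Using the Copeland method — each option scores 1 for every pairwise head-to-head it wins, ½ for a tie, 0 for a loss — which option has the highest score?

D: beats E, A, B, and C → score 4.
E: beats A, B, and C; loses to D → score 3.
A: beats B and C; loses to D and E → score 2.
B: loses to D, E, A, and C → score 0.
C: beats B; loses to D, E, and A → score 1.
D has the best pairwise record.

D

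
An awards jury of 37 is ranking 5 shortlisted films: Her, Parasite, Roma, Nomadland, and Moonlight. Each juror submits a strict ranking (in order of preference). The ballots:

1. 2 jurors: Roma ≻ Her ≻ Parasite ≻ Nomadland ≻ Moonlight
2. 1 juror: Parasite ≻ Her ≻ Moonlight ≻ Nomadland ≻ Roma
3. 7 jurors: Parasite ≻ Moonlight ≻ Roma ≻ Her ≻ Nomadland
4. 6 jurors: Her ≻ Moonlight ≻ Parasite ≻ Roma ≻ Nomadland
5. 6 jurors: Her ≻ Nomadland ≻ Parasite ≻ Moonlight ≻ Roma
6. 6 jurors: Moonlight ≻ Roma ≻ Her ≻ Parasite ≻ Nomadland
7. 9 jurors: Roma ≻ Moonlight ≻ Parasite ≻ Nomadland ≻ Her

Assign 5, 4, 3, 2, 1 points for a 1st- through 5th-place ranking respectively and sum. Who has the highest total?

Moonlight

Her: 2·4 + 1·4 + 7·2 + 6·5 + 6·5 + 6·3 + 9·1 = 113
Parasite: 2·3 + 1·5 + 7·5 + 6·3 + 6·3 + 6·2 + 9·3 = 121
Roma: 2·5 + 1·1 + 7·3 + 6·2 + 6·1 + 6·4 + 9·5 = 119
Nomadland: 2·2 + 1·2 + 7·1 + 6·1 + 6·4 + 6·1 + 9·2 = 67
Moonlight: 2·1 + 1·3 + 7·4 + 6·4 + 6·2 + 6·5 + 9·4 = 135
Moonlight has the highest Borda score (135).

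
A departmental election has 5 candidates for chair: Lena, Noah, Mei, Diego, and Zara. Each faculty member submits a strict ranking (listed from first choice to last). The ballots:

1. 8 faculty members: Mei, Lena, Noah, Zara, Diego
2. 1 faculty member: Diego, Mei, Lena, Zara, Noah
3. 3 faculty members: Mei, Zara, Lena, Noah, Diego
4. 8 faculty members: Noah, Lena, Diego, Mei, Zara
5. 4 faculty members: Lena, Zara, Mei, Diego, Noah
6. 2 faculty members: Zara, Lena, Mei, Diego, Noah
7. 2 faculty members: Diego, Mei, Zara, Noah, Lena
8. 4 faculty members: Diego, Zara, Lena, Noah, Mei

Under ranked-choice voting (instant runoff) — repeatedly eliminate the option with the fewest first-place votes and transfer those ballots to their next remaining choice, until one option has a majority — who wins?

Mei

Round 1: Lena 4, Noah 8, Mei 11, Diego 7, Zara 2. Eliminate Zara.
Round 2: Lena 6, Noah 8, Mei 11, Diego 7. Eliminate Lena.
Round 3: Noah 8, Mei 17, Diego 7. Mei has a majority.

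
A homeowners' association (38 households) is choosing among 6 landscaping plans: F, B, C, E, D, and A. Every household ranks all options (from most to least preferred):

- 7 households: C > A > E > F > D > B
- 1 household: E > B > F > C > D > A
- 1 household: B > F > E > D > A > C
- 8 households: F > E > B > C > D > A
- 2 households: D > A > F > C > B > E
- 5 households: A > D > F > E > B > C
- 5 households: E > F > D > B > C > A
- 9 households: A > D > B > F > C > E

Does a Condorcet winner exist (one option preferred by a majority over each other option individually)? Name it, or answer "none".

none

Checking pairwise contests:
A beats F 23–15.
F beats B 27–11.
F beats C 31–7.
F beats E 25–13.
F beats D 22–16.
C beats A 21–17.
Every option loses at least one head-to-head, so there is no Condorcet winner.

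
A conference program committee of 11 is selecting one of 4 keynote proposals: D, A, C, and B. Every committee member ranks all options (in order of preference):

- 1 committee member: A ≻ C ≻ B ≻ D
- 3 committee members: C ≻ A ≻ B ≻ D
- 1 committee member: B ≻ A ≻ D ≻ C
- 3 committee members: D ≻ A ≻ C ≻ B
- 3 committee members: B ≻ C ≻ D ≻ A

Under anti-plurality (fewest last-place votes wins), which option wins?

Last-place votes: D 4, A 3, C 1, B 3.
C is ranked last by the fewest voters, so C wins.

C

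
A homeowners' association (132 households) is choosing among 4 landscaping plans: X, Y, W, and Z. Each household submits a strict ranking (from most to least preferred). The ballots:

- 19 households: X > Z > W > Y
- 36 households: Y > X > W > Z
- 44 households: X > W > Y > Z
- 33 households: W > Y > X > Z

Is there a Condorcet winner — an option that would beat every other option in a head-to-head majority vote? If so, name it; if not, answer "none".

none

Checking pairwise contests:
Y beats X 69–63.
W beats Y 96–36.
X beats W 99–33.
X beats Z 132–0.
Every option loses at least one head-to-head, so there is no Condorcet winner.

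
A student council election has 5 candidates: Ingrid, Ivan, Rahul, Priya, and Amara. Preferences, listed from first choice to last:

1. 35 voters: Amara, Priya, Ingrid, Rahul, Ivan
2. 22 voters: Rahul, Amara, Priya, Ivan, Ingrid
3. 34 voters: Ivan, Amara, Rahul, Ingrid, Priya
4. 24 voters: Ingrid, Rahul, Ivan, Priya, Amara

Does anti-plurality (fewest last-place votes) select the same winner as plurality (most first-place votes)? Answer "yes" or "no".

Anti-plurality — last-place votes: Ingrid 22, Ivan 35, Rahul 0, Priya 34, Amara 24. Winner: Rahul.
Plurality — first-place votes: Ingrid 24, Ivan 34, Rahul 22, Priya 0, Amara 35. Winner: Amara.
The two methods disagree.

no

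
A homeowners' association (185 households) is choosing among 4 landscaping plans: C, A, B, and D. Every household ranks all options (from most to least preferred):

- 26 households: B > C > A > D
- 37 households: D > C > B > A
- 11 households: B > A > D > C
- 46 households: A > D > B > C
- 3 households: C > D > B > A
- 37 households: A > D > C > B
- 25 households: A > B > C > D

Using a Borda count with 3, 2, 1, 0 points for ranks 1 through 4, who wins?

C: 26·2 + 37·2 + 11·0 + 46·0 + 3·3 + 37·1 + 25·1 = 197
A: 26·1 + 37·0 + 11·2 + 46·3 + 3·0 + 37·3 + 25·3 = 372
B: 26·3 + 37·1 + 11·3 + 46·1 + 3·1 + 37·0 + 25·2 = 247
D: 26·0 + 37·3 + 11·1 + 46·2 + 3·2 + 37·2 + 25·0 = 294
A has the highest Borda score (372).

A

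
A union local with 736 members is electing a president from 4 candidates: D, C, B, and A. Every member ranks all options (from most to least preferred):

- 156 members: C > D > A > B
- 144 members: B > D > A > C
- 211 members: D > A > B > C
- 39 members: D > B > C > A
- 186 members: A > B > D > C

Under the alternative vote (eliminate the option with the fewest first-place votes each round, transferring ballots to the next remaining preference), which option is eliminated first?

Round 1: D 250, C 156, B 144, A 186. Eliminate B.

B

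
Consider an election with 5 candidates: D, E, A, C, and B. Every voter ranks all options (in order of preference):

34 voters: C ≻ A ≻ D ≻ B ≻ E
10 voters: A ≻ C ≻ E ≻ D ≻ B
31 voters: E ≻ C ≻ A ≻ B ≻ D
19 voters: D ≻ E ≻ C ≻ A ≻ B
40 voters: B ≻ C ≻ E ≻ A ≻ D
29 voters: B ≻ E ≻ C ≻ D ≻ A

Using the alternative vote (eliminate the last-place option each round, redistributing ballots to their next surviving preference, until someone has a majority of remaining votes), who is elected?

Round 1: D 19, E 31, A 10, C 34, B 69. Eliminate A.
Round 2: D 19, E 31, C 44, B 69. Eliminate D.
Round 3: E 50, C 44, B 69. Eliminate C.
Round 4: E 60, B 103. B has a majority.

B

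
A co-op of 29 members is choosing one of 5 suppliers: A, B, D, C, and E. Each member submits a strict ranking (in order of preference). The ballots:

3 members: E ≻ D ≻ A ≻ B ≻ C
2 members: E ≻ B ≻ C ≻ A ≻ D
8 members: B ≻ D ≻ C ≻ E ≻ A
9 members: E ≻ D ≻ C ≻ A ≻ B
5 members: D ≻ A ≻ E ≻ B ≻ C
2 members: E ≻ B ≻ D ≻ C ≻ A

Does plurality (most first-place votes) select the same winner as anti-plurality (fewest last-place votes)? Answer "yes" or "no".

yes

Plurality — first-place votes: A 0, B 8, D 5, C 0, E 16. Winner: E.
Anti-plurality — last-place votes: A 10, B 9, D 2, C 8, E 0. Winner: E.
The two methods agree.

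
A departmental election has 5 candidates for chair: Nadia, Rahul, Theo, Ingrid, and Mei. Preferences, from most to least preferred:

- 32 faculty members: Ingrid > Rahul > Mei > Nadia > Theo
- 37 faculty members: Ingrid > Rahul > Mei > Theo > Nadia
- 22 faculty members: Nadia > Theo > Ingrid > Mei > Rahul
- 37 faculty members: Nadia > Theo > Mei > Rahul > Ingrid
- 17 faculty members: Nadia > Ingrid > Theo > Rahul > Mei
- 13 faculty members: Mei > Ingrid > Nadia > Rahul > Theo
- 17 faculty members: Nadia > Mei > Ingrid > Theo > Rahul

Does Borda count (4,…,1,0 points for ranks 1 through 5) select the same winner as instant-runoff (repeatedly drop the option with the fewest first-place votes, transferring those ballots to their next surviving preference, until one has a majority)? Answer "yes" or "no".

Borda — scores: Nadia 430, Rahul 274, Theo 265, Ingrid 444, Mei 337. Winner: Ingrid.
Instant-runoff — R1 Nadia 93, Rahul 0, Theo 0, Ingrid 69, Mei 13 (Nadia winner). Winner: Nadia.
The two methods disagree.

no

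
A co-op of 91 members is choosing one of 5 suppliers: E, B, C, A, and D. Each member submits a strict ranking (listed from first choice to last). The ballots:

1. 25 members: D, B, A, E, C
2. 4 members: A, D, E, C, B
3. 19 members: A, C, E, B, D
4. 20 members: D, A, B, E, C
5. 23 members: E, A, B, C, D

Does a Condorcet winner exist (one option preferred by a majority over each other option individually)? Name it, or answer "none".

A vs E: 68–23 for A.
A vs B: 66–25 for A.
A vs C: 91–0 for A.
A vs D: 46–45 for A.
A beats every other option head-to-head.

A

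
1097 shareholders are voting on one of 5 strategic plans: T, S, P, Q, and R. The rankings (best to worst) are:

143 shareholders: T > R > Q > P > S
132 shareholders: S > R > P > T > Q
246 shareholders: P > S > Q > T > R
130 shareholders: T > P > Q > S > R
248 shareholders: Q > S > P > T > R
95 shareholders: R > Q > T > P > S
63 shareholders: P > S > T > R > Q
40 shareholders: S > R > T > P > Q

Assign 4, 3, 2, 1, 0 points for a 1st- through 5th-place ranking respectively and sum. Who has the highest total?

T: 143·4 + 132·1 + 246·1 + 130·4 + 248·1 + 95·2 + 63·2 + 40·2 = 2114
S: 143·0 + 132·4 + 246·3 + 130·1 + 248·3 + 95·0 + 63·3 + 40·4 = 2489
P: 143·1 + 132·2 + 246·4 + 130·3 + 248·2 + 95·1 + 63·4 + 40·1 = 2664
Q: 143·2 + 132·0 + 246·2 + 130·2 + 248·4 + 95·3 + 63·0 + 40·0 = 2315
R: 143·3 + 132·3 + 246·0 + 130·0 + 248·0 + 95·4 + 63·1 + 40·3 = 1388
P has the highest Borda score (2664).

P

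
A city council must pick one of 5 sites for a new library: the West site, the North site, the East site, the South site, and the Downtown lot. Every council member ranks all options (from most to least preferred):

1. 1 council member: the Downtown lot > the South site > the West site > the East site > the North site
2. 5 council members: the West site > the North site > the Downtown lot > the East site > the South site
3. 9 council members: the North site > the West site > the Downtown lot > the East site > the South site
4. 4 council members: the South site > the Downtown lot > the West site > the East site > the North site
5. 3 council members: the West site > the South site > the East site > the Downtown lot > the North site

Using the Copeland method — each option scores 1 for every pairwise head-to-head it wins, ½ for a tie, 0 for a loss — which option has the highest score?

the West site: beats the North site, the East site, the South site, and the Downtown lot → score 4.
the North site: beats the East site, the South site, and the Downtown lot; loses to the West site → score 3.
the East site: beats the South site; loses to the West site, the North site, and the Downtown lot → score 1.
the South site: loses to the West site, the North site, the East site, and the Downtown lot → score 0.
the Downtown lot: beats the East site and the South site; loses to the West site and the North site → score 2.
the West site has the best pairwise record.

the West site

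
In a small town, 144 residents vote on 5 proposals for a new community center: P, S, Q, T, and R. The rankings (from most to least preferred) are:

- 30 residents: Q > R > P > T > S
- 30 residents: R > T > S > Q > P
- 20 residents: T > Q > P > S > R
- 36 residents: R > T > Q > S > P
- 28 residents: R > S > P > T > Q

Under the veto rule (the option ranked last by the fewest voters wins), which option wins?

Last-place votes: P 66, S 30, Q 28, T 0, R 20.
T is ranked last by the fewest voters, so T wins.

T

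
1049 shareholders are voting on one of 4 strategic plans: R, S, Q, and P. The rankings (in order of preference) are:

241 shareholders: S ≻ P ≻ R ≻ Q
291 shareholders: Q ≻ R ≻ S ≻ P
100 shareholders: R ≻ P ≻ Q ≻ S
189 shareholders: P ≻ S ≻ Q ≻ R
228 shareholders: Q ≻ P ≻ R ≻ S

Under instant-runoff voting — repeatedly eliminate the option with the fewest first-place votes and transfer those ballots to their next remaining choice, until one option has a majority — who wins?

P

Round 1: R 100, S 241, Q 519, P 189. Eliminate R.
Round 2: S 241, Q 519, P 289. Eliminate S.
Round 3: Q 519, P 530. P has a majority.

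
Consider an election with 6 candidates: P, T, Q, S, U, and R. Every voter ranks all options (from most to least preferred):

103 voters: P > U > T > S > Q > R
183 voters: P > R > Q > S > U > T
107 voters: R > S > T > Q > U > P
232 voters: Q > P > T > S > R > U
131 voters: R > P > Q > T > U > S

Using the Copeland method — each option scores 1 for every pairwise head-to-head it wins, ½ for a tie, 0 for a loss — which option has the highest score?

P: beats T, Q, S, U, and R → score 5.
T: beats S and U; loses to P, Q, and R → score 2.
Q: beats T, S, and U; loses to P and R → score 3.
S: beats U; loses to P, T, Q, and R → score 1.
U: loses to P, T, Q, S, and R → score 0.
R: beats T, Q, S, and U; loses to P → score 4.
P has the best pairwise record.

P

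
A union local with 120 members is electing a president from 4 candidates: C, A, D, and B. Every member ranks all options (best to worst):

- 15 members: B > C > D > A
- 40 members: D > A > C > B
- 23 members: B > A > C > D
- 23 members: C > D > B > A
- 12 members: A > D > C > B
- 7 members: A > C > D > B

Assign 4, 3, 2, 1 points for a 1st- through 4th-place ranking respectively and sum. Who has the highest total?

C: 15·3 + 40·2 + 23·2 + 23·4 + 12·2 + 7·3 = 308
A: 15·1 + 40·3 + 23·3 + 23·1 + 12·4 + 7·4 = 303
D: 15·2 + 40·4 + 23·1 + 23·3 + 12·3 + 7·2 = 332
B: 15·4 + 40·1 + 23·4 + 23·2 + 12·1 + 7·1 = 257
D has the highest Borda score (332).

D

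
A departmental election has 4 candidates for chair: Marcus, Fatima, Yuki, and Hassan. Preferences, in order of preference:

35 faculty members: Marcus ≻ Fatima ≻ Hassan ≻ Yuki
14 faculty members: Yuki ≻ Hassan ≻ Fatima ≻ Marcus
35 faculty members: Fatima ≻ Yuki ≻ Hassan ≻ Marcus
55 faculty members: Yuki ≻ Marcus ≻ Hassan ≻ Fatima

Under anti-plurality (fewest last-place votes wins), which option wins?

Last-place votes: Marcus 49, Fatima 55, Yuki 35, Hassan 0.
Hassan is ranked last by the fewest voters, so Hassan wins.

Hassan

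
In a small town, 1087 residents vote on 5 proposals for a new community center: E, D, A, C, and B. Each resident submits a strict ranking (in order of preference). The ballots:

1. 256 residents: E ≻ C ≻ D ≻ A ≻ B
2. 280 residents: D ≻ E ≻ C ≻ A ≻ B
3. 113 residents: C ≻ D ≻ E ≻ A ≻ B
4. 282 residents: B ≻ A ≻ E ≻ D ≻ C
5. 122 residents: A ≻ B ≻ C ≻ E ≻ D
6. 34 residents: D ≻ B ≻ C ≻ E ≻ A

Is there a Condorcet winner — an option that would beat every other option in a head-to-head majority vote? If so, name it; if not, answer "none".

E

E vs D: 660–427 for E.
E vs A: 683–404 for E.
E vs C: 818–269 for E.
E vs B: 649–438 for E.
E beats every other option head-to-head.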